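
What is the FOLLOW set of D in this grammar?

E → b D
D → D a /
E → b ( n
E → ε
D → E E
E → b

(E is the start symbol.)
To compute FOLLOW(D), find every occurrence of D on a right-hand side N → α D β: add FIRST(β) \ {ε}, and if β is empty or nullable also add FOLLOW(N). Iterate to a fixed point.

In E → b D: D is at the end, add FOLLOW(E)
In D → D a /: D is followed by a '/', add FIRST(a '/') \ {ε} = { 'a' }

The FOLLOW sets referred to above (computed the same way, to a fixed point):
  FOLLOW(E) = { $, 'a', 'b' }

Taking the union: FOLLOW(D) = { $, 'a', 'b' }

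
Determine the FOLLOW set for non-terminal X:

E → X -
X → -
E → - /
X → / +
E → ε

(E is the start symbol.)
In E → X -: X is followed by '-', add FIRST('-') \ {ε} = { '-' }

Taking the union: FOLLOW(X) = { '-' }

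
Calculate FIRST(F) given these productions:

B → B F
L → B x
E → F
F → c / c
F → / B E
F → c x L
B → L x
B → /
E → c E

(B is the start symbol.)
{ '/', 'c' }

To compute FIRST(F), examine every production with F on the left-hand side, reading each right-hand side left to right until a non-nullable symbol is reached.

From F → c / c:
  - c is a terminal: add 'c' and stop
From F → / B E:
  - '/' is a terminal: add '/' and stop
From F → c x L:
  - c is a terminal: add 'c' and stop

Collecting: FIRST(F) = { '/', 'c' }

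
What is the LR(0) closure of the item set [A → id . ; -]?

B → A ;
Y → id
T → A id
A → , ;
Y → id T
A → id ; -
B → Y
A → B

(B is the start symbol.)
Start with: [A → id . ; -]
The dot precedes the terminal ';', so nothing is added.

CLOSURE = { [A → id . ; -] }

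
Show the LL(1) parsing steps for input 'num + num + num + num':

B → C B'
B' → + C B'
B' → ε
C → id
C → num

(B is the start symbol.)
LL(1) parsing maintains a stack (initially the start symbol over $) and the input. At each step: if the stack top is a terminal, match it against the current input token; if it is a non-terminal N, replace it with the RHS of M[N, lookahead] (the unique production whose predict set contains the lookahead).

Stack is shown with the top on the left.

Stack     Input                    Action
-----------------------------------------
B $       num + num + num + num $  output B → C B'
C B' $    num + num + num + num $  output C → num
num B' $  num + num + num + num $  match 'num'
B' $      + num + num + num $      output B' → + C B'
+ C B' $  + num + num + num $      match '+'
C B' $    num + num + num $        output C → num
num B' $  num + num + num $        match 'num'
B' $      + num + num $            output B' → + C B'
+ C B' $  + num + num $            match '+'
C B' $    num + num $              output C → num
num B' $  num + num $              match 'num'
B' $      + num $                  output B' → + C B'
+ C B' $  + num $                  match '+'
C B' $    num $                    output C → num
num B' $  num $                    match 'num'
B' $      $                        output B' → ε
$         $                        accept

The string is accepted.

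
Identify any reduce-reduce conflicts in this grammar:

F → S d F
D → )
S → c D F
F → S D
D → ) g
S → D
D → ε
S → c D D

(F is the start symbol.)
Augment with F' → F and build the canonical LR(0) collection (I0 = CLOSURE({[F' → . F]}), then GOTO on every symbol after a dot until no new states appear). It has 13 states:
  I0: { [D → . ) g], [D → . )], [D → .], [F → . S D], [F → . S d F], [F' → . F], [S → . D], [S → . c D D], [S → . c D F] }  — shift, reduce
  I1: { [D → ) . g], [D → ) .] }  — shift, reduce
  I2: { [S → D .] }  — reduce
  I3: { [F' → F .] }  — accept
  I4: { [D → . ) g], [D → . )], [D → .], [F → S . D], [F → S . d F] }  — shift, reduce
  I5: { [D → . ) g], [D → . )], [D → .], [S → c . D D], [S → c . D F] }  — shift, reduce
  I6: { [D → . ) g], [D → . )], [D → .], [F → . S D], [F → . S d F], [S → . D], [S → . c D D], [S → . c D F], [S → c D . D], [S → c D . F] }  — shift, reduce
  I7: { [S → D .], [S → c D D .] }  — 2 reduces
  I8: { [S → c D F .] }  — reduce
  I9: { [F → S D .] }  — reduce
  I10: { [D → . ) g], [D → . )], [D → .], [F → . S D], [F → . S d F], [F → S d . F], [S → . D], [S → . c D D], [S → . c D F] }  — shift, reduce
  I11: { [F → S d F .] }  — reduce
  I12: { [D → ) g .] }  — reduce

I7 contains complete items [S → D .], [S → c D D .] — reduce-reduce conflict.

Answer: Yes — I7: [S → D .] vs [S → c D D .]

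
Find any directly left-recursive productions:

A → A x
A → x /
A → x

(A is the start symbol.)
Direct left recursion occurs when N → N α for some non-terminal N (the right-hand side begins with the left-hand side itself).

A → A x: LEFT RECURSIVE (starts with A)
A → x /: starts with x
A → x: starts with x

The grammar has direct left recursion on: A.

Answer: Yes, A is left-recursive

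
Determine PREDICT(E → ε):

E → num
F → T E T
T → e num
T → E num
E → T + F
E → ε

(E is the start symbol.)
PREDICT(E → ε) = (FIRST(RHS) \ {ε}) ∪ (FOLLOW(E) if ε ∈ FIRST(RHS), i.e. RHS ⇒* ε)
The right-hand side is ε (FIRST(ε) = { ε }), so the predict set is FOLLOW(E) = { $, 'e', 'num' }
PREDICT(E → ε) = { $, 'e', 'num' }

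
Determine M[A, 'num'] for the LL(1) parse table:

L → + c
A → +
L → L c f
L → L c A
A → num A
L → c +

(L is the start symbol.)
A → num A

To find M[A, 'num'], we find productions for A where 'num' is in the predict set (PREDICT(N → α) = (FIRST(α) \ {ε}) ∪ (FOLLOW(N) if α ⇒* ε)).

A → +: PREDICT = { '+' }
A → num A: PREDICT = { 'num' }
  'num' is in predict set, so this production goes in M[A, 'num']

M[A, 'num'] = A → num A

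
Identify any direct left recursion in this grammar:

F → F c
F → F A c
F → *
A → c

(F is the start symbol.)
F → F c: LEFT RECURSIVE (starts with F)
F → F A c: LEFT RECURSIVE (starts with F)
F → *: starts with '*'
A → c: starts with c

The grammar has direct left recursion on: F.

Answer: Yes, F is left-recursive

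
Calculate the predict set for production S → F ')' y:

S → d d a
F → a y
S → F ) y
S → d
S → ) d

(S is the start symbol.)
{ 'a' }

PREDICT(S → F ')' y) = (FIRST(RHS) \ {ε}) ∪ (FOLLOW(S) if ε ∈ FIRST(RHS), i.e. RHS ⇒* ε)
FIRST(F) = { 'a' }
FIRST(F ')' y) = { 'a' }
ε ∉ FIRST(F ')' y), so FOLLOW(S) is not added.
PREDICT(S → F ')' y) = { 'a' }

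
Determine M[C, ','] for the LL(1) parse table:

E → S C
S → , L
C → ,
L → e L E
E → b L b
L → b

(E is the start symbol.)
To find M[C, ','], we find productions for C where ',' is in the predict set (PREDICT(N → α) = (FIRST(α) \ {ε}) ∪ (FOLLOW(N) if α ⇒* ε)).

C → ,: PREDICT = { ',' }
  ',' is in predict set, so this production goes in M[C, ',']

M[C, ','] = C → ,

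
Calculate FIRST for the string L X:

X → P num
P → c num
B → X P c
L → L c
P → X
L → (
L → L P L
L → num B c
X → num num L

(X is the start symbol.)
{ '(', 'num' }

FIRST sets of the non-terminals involved (from the grammar, by fixed-point iteration):
  FIRST(L) = { '(', 'num' }

To compute FIRST(L X), process the symbols left to right:
Symbol L is a non-terminal. Add FIRST(L) \ {ε} = { '(', 'num' }
L is not nullable (ε ∉ FIRST(L)), so stop here.
FIRST(L X) = { '(', 'num' }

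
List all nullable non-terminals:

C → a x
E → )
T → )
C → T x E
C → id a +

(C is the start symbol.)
None

A non-terminal is nullable if it can derive ε (the empty string): either it has an ε-production, or it has a production whose right-hand side consists entirely of nullable non-terminals.

There are no ε-productions, so no non-terminal can derive ε.
No non-terminals are nullable.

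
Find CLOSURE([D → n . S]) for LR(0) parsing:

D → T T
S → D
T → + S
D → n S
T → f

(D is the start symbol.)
Start with: [D → n . S]
  [D → n . S] has the dot before S: add [S → . D]
  [S → . D] has the dot before D: add [D → . T T], [D → . n S]
  [D → . T T] has the dot before T: add [T → . + S], [T → . f]
No further items can be added.

CLOSURE = { [D → . T T], [D → . n S], [D → n . S], [S → . D], [T → . + S], [T → . f] }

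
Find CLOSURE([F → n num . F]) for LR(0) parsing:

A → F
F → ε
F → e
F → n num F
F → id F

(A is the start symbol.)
{ [F → . e], [F → . id F], [F → . n num F], [F → .], [F → n num . F] }

To compute CLOSURE, for each item [A → α.Bβ] where B is a non-terminal, add [B → .γ] for all productions B → γ; repeat for the newly added items until nothing changes.

Start with: [F → n num . F]
  [F → n num . F] has the dot before F: add [F → .], [F → . e], [F → . n num F], [F → . id F]
No further items can be added.

CLOSURE = { [F → . e], [F → . id F], [F → . n num F], [F → .], [F → n num . F] }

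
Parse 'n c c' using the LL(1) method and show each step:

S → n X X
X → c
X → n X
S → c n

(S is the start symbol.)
LL(1) parsing maintains a stack (initially the start symbol over $) and the input. At each step: if the stack top is a terminal, match it against the current input token; if it is a non-terminal N, replace it with the RHS of M[N, lookahead] (the unique production whose predict set contains the lookahead).

Stack is shown with the top on the left.

Stack    Input    Action
------------------------
S $      n c c $  output S → n X X
n X X $  n c c $  match 'n'
X X $    c c $    output X → c
c X $    c c $    match 'c'
X $      c $      output X → c
c $      c $      match 'c'
$        $        accept

The string is accepted.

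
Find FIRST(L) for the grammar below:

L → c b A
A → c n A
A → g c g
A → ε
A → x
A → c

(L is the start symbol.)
From L → c b A:
  - c is a terminal: add 'c' and stop

Collecting: FIRST(L) = { 'c' }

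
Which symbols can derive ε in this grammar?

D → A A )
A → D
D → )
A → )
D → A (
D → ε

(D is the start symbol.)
ε-productions: D → ε
So D is immediately nullable.
A → D: every symbol on the right is nullable, so A is nullable too.
Every non-terminal is now nullable.
Nullable = { 'A', 'D' }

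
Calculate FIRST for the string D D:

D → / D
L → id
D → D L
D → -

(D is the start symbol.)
FIRST sets of the non-terminals involved (from the grammar, by fixed-point iteration):
  FIRST(D) = { '-', '/' }

To compute FIRST(D D), process the symbols left to right:
Symbol D is a non-terminal. Add FIRST(D) \ {ε} = { '-', '/' }
D is not nullable (ε ∉ FIRST(D)), so stop here.
FIRST(D D) = { '-', '/' }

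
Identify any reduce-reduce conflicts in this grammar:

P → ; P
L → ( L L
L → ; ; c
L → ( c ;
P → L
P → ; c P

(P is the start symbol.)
No reduce-reduce conflicts

A reduce-reduce conflict occurs when an LR(0) state has two complete items [A → α .] and [B → β .] — both call for a reduction, and with no lookahead the parser cannot choose between them.

Augment with P' → P and build the canonical LR(0) collection (I0 = CLOSURE({[P' → . P]}), then GOTO on every symbol after a dot until no new states appear). It has 17 states:
  I0: { [L → . ( L L], [L → . ( c ;], [L → . ; ; c], [P → . ; P], [P → . ; c P], [P → . L], [P' → . P] }  — shift
  I1: { [L → ( . L L], [L → ( . c ;], [L → . ( L L], [L → . ( c ;], [L → . ; ; c] }  — shift
  I2: { [L → . ( L L], [L → . ( c ;], [L → . ; ; c], [L → ; . ; c], [P → . ; P], [P → . ; c P], [P → . L], [P → ; . P], [P → ; . c P] }  — shift
  I3: { [P → L .] }  — reduce
  I4: { [P' → P .] }  — accept
  I5: { [L → . ( L L], [L → . ( c ;], [L → . ; ; c], [L → ; . ; c], [L → ; ; . c], [P → . ; P], [P → . ; c P], [P → . L], [P → ; . P], [P → ; . c P] }  — shift
  I6: { [P → ; P .] }  — reduce
  I7: { [L → . ( L L], [L → . ( c ;], [L → . ; ; c], [P → . ; P], [P → . ; c P], [P → . L], [P → ; c . P] }  — shift
  I8: { [P → ; c P .] }  — reduce
  I9: { [L → . ( L L], [L → . ( c ;], [L → . ; ; c], [L → ; ; c .], [P → . ; P], [P → . ; c P], [P → . L], [P → ; c . P] }  — shift, reduce
  I10: { [L → ; . ; c] }  — shift
  I11: { [L → ( L . L], [L → . ( L L], [L → . ( c ;], [L → . ; ; c] }  — shift
  I12: { [L → ( c . ;] }  — shift
  I13: { [L → ( c ; .] }  — reduce
  I14: { [L → ( L L .] }  — reduce
  I15: { [L → ; ; . c] }  — shift
  I16: { [L → ; ; c .] }  — reduce

No state contains more than one complete item.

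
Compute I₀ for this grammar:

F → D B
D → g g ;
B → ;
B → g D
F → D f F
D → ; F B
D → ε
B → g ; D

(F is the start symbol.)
First, augment the grammar with F' → F
I₀ = CLOSURE({ [F' → . F] }):
  [F' → . F] has the dot before F: add [F → . D B], [F → . D f F]
  [F → . D B] has the dot before D: add [D → . g g ;], [D → . ; F B], [D → .]
No further items can be added.

I₀ = { [D → . ; F B], [D → . g g ;], [D → .], [F → . D B], [F → . D f F], [F' → . F] }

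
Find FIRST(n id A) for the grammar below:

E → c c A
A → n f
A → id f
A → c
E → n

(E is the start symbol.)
{ 'n' }

To compute FIRST(n id A), process the symbols left to right:
Symbol n is a terminal. Add 'n' and stop.
FIRST(n id A) = { 'n' }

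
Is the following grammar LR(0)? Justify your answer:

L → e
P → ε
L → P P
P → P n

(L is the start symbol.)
Augment with L' → L and build the canonical LR(0) collection (I0 = CLOSURE({[L' → . L]}), then GOTO on every symbol after a dot until no new states appear). It has 6 states:
  I0: { [L → . P P], [L → . e], [L' → . L], [P → . P n], [P → .] }  — shift, reduce
  I1: { [L' → L .] }  — accept
  I2: { [L → P . P], [P → . P n], [P → .], [P → P . n] }  — shift, reduce
  I3: { [L → e .] }  — reduce
  I4: { [L → P P .], [P → P . n] }  — shift, reduce
  I5: { [P → P n .] }  — reduce

Conflict in state I0:
  Shift-reduce conflict between [P → .] and [L → . e]
So the grammar is NOT LR(0).

Answer: No. Shift-reduce conflict between [P → .] and [L → . e]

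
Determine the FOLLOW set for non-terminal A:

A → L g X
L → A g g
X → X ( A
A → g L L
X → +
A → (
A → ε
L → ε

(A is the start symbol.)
{ $, '(', 'g' }

To compute FOLLOW(A), find every occurrence of A on a right-hand side N → α A β: add FIRST(β) \ {ε}, and if β is empty or nullable also add FOLLOW(N). Iterate to a fixed point.

A is the start symbol, so $ ∈ FOLLOW(A).
In L → A g g: A is followed by g g, add FIRST(g g) \ {ε} = { 'g' }
In X → X ( A: A is at the end, add FOLLOW(X)

The FOLLOW sets referred to above (computed the same way, to a fixed point):
  FOLLOW(X) = { $, '(', 'g' }

Taking the union: FOLLOW(A) = { $, '(', 'g' }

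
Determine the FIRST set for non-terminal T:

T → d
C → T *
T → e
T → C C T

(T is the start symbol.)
{ 'd', 'e' }

FIRST sets of the other non-terminals involved (by the same procedure, iterated to a fixed point):
  FIRST(C) = { 'd', 'e' }

From T → d:
  - d is a terminal: add 'd' and stop
From T → e:
  - e is a terminal: add 'e' and stop
From T → C C T:
  - C is a non-terminal: add FIRST(C) \ {ε} = { 'd', 'e' }
    C is not nullable, so stop

Collecting: FIRST(T) = { 'd', 'e' }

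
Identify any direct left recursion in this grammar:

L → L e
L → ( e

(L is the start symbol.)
Yes, L is left-recursive

Direct left recursion occurs when N → N α for some non-terminal N (the right-hand side begins with the left-hand side itself).

L → L e: LEFT RECURSIVE (starts with L)
L → ( e: starts with '('

The grammar has direct left recursion on: L.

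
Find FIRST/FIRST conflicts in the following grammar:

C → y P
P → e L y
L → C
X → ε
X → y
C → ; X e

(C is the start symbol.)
No FIRST/FIRST conflicts.

A FIRST/FIRST conflict occurs when two productions N → α and N → β for the same non-terminal have FIRST(α) ∩ FIRST(β) ≠ ∅ (with ε ∈ FIRST of a nullable right-hand side, so two nullable alternatives also conflict).

Productions for C:
  C → y P: FIRST = { 'y' }
  C → ; X e: FIRST = { ';' }
Productions for X:
  X → ε: FIRST = { ε }
  X → y: FIRST = { 'y' }
P, L have only one production, so no FIRST/FIRST conflict is possible there.

All alternatives of each non-terminal have pairwise disjoint FIRST sets.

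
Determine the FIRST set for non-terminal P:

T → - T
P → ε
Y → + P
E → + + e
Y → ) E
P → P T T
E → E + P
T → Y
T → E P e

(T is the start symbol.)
To compute FIRST(P), examine every production with P on the left-hand side, reading each right-hand side left to right until a non-nullable symbol is reached.

FIRST sets of the other non-terminals involved (by the same procedure, iterated to a fixed point):
  FIRST(T) = { ')', '+', '-' }

From P → ε:
  - ε-production, so ε ∈ FIRST(P)
From P → P T T:
  - P is the symbol being defined: contributes nothing new
    P is nullable, so continue to the next symbol
  - T is a non-terminal: add FIRST(T) \ {ε} = { ')', '+', '-' }
    T is not nullable, so stop

Collecting: FIRST(P) = { ')', '+', '-', ε }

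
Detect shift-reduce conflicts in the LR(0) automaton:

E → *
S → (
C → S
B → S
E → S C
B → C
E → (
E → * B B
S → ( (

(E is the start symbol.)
Yes — I1: [E → ( .] vs [S → ( . (]; I2: [E → * .] vs [S → . (]; I5: [S → ( .] vs [S → ( . (]

A shift-reduce conflict occurs when an LR(0) state has both:
  - a complete (reduce) item [A → α .] (dot at the end), and
  - a shift item [B → β . c γ] (dot before a terminal).

Augment with E' → E and build the canonical LR(0) collection (I0 = CLOSURE({[E' → . E]}), then GOTO on every symbol after a dot until no new states appear). It has 13 states:
  I0: { [E → . (], [E → . * B B], [E → . *], [E → . S C], [E' → . E], [S → . ( (], [S → . (] }  — shift
  I1: { [E → ( .], [S → ( . (], [S → ( .] }  — shift, 2 reduces
  I2: { [B → . C], [B → . S], [C → . S], [E → * . B B], [E → * .], [S → . ( (], [S → . (] }  — shift, reduce
  I3: { [E' → E .] }  — accept
  I4: { [C → . S], [E → S . C], [S → . ( (], [S → . (] }  — shift
  I5: { [S → ( . (], [S → ( .] }  — shift, reduce
  I6: { [E → S C .] }  — reduce
  I7: { [C → S .] }  — reduce
  I8: { [S → ( ( .] }  — reduce
  I9: { [B → . C], [B → . S], [C → . S], [E → * B . B], [S → . ( (], [S → . (] }  — shift
  I10: { [B → C .] }  — reduce
  I11: { [B → S .], [C → S .] }  — 2 reduces
  I12: { [E → * B B .] }  — reduce

I1 contains reduce items [E → ( .], [S → ( .] and shift item [S → ( . (] — shift-reduce conflict.
I2 contains reduce item [E → * .] and shift items [S → . (], [S → . ( (] — shift-reduce conflict.
I5 contains reduce item [S → ( .] and shift item [S → ( . (] — shift-reduce conflict.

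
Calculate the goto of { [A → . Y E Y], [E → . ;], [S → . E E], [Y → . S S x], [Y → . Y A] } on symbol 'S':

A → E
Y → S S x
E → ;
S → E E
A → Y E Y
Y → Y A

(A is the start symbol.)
GOTO(I, 'S') = CLOSURE({ [A → αX.β] : [A → α.Xβ] ∈ I, X = 'S' })

Items with dot before 'S', with the dot advanced:
  [Y → . S S x] → [Y → S . S x]
Closure of the advanced items:
  [Y → S . S x] has the dot before S: add [S → . E E]
  [S → . E E] has the dot before E: add [E → . ;]

GOTO = { [E → . ;], [S → . E E], [Y → S . S x] }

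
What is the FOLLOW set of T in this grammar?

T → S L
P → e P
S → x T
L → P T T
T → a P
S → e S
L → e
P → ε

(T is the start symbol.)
To compute FOLLOW(T), find every occurrence of T on a right-hand side N → α T β: add FIRST(β) \ {ε}, and if β is empty or nullable also add FOLLOW(N). Iterate to a fixed point.

T is the start symbol, so $ ∈ FOLLOW(T).
In S → x T: T is at the end, add FOLLOW(S)
In L → P T T: T is followed by T, add FIRST(T) \ {ε} = { 'a', 'e', 'x' }
In L → P T T: T is at the end, add FOLLOW(L)

The FOLLOW sets referred to above (computed the same way, to a fixed point):
  FOLLOW(S) = { 'a', 'e', 'x' }
  FOLLOW(L) = { $, 'a', 'e', 'x' }

Taking the union: FOLLOW(T) = { $, 'a', 'e', 'x' }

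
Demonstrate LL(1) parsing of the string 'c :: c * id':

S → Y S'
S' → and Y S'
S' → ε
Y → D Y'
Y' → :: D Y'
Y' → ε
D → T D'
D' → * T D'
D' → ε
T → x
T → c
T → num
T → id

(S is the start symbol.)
LL(1) parsing maintains a stack (initially the start symbol over $) and the input. At each step: if the stack top is a terminal, match it against the current input token; if it is a non-terminal N, replace it with the RHS of M[N, lookahead] (the unique production whose predict set contains the lookahead).

Stack is shown with the top on the left.

Stack           Input          Action
-------------------------------------
S $             c :: c * id $  output S → Y S'
Y S' $          c :: c * id $  output Y → D Y'
D Y' S' $       c :: c * id $  output D → T D'
T D' Y' S' $    c :: c * id $  output T → c
c D' Y' S' $    c :: c * id $  match 'c'
D' Y' S' $      :: c * id $    output D' → ε
Y' S' $         :: c * id $    output Y' → :: D Y'
:: D Y' S' $    :: c * id $    match '::'
D Y' S' $       c * id $       output D → T D'
T D' Y' S' $    c * id $       output T → c
c D' Y' S' $    c * id $       match 'c'
D' Y' S' $      * id $         output D' → * T D'
* T D' Y' S' $  * id $         match '*'
T D' Y' S' $    id $           output T → id
id D' Y' S' $   id $           match 'id'
D' Y' S' $      $              output D' → ε
Y' S' $         $              output Y' → ε
S' $            $              output S' → ε
$               $              accept

The string is accepted.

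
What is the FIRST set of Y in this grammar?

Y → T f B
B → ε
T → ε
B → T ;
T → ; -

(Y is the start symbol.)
FIRST sets of the other non-terminals involved (by the same procedure, iterated to a fixed point):
  FIRST(T) = { ';', ε }

From Y → T f B:
  - T is a non-terminal: add FIRST(T) \ {ε} = { ';' }
    T is nullable, so continue to the next symbol
  - f is a terminal: add 'f' and stop

Collecting: FIRST(Y) = { ';', 'f' }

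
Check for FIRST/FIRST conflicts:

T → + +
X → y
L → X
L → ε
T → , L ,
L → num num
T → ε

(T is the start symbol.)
A FIRST/FIRST conflict occurs when two productions N → α and N → β for the same non-terminal have FIRST(α) ∩ FIRST(β) ≠ ∅ (with ε ∈ FIRST of a nullable right-hand side, so two nullable alternatives also conflict).

FIRST sets of the non-terminals at (or reachable through a nullable prefix from) the front of some alternative:
  FIRST(X) = { 'y' }

Productions for T:
  T → + +: FIRST = { '+' }
  T → , L ,: FIRST = { ',' }
  T → ε: FIRST = { ε }
Productions for L:
  L → X: FIRST = { 'y' }
  L → ε: FIRST = { ε }
  L → num num: FIRST = { 'num' }
X has only one production, so no FIRST/FIRST conflict is possible there.

All alternatives of each non-terminal have pairwise disjoint FIRST sets.

Answer: No FIRST/FIRST conflicts.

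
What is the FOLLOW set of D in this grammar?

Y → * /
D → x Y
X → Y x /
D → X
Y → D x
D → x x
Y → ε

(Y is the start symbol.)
To compute FOLLOW(D), find every occurrence of D on a right-hand side N → α D β: add FIRST(β) \ {ε}, and if β is empty or nullable also add FOLLOW(N). Iterate to a fixed point.

In Y → D x: D is followed by x, add FIRST(x) \ {ε} = { 'x' }

Taking the union: FOLLOW(D) = { 'x' }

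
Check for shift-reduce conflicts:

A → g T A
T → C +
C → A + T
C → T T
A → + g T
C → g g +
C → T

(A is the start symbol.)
Augment with A' → A and build the canonical LR(0) collection (I0 = CLOSURE({[A' → . A]}), then GOTO on every symbol after a dot until no new states appear). It has 17 states:
  I0: { [A → . + g T], [A → . g T A], [A' → . A] }  — shift
  I1: { [A → + . g T] }  — shift
  I2: { [A' → A .] }  — accept
  I3: { [A → . + g T], [A → . g T A], [A → g . T A], [C → . A + T], [C → . T T], [C → . T], [C → . g g +], [T → . C +] }  — shift
  I4: { [C → A . + T] }  — shift
  I5: { [T → C . +] }  — shift
  I6: { [A → . + g T], [A → . g T A], [A → g T . A], [C → . A + T], [C → . T T], [C → . T], [C → . g g +], [C → T . T], [C → T .], [T → . C +] }  — shift, reduce
  I7: { [A → . + g T], [A → . g T A], [A → g . T A], [C → . A + T], [C → . T T], [C → . T], [C → . g g +], [C → g . g +], [T → . C +] }  — shift
  I8: { [A → . + g T], [A → . g T A], [A → g . T A], [C → . A + T], [C → . T T], [C → . T], [C → . g g +], [C → g . g +], [C → g g . +], [T → . C +] }  — shift
  I9: { [A → + . g T], [C → g g + .] }  — shift, reduce
  I10: { [A → + g . T], [A → . + g T], [A → . g T A], [C → . A + T], [C → . T T], [C → . T], [C → . g g +], [T → . C +] }  — shift
  I11: { [A → + g T .], [A → . + g T], [A → . g T A], [C → . A + T], [C → . T T], [C → . T], [C → . g g +], [C → T . T], [C → T .], [T → . C +] }  — shift, 2 reduces
  I12: { [A → . + g T], [A → . g T A], [C → . A + T], [C → . T T], [C → . T], [C → . g g +], [C → T . T], [C → T .], [C → T T .], [T → . C +] }  — shift, 2 reduces
  I13: { [A → g T A .], [C → A . + T] }  — shift, reduce
  I14: { [A → . + g T], [A → . g T A], [C → . A + T], [C → . T T], [C → . T], [C → . g g +], [C → A + . T], [T → . C +] }  — shift
  I15: { [A → . + g T], [A → . g T A], [C → . A + T], [C → . T T], [C → . T], [C → . g g +], [C → A + T .], [C → T . T], [C → T .], [T → . C +] }  — shift, 2 reduces
  I16: { [T → C + .] }  — reduce

I6 contains reduce item [C → T .] and shift items [A → . + g T], [A → . g T A], [C → . g g +] — shift-reduce conflict.
I9 contains reduce item [C → g g + .] and shift item [A → + . g T] — shift-reduce conflict.
I11 contains reduce items [A → + g T .], [C → T .] and shift items [A → . + g T], [A → . g T A], [C → . g g +] — shift-reduce conflict.
I12 contains reduce items [C → T .], [C → T T .] and shift items [A → . + g T], [A → . g T A], [C → . g g +] — shift-reduce conflict.
I13 contains reduce item [A → g T A .] and shift item [C → A . + T] — shift-reduce conflict.
I15 contains reduce items [C → A + T .], [C → T .] and shift items [A → . + g T], [A → . g T A], [C → . g g +] — shift-reduce conflict.

Answer: Yes — I6: [C → T .] vs [A → . + g T]; I9: [C → g g + .] vs [A → + . g T]; I11: [A → + g T .] vs [A → . + g T]; I12: [C → T .] vs [A → . + g T]; I13: [A → g T A .] vs [C → A . + T]; I15: [C → A + T .] vs [A → . + g T]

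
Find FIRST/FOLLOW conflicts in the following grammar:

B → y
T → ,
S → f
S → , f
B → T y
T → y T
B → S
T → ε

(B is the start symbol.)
A FIRST/FOLLOW conflict occurs when a non-terminal N has a nullable alternative N → β (β ⇒* ε) and another alternative N → α with FIRST(α) ∩ FOLLOW(N) ≠ ∅: on such a lookahead the parser cannot decide between expanding α and letting N vanish via β.

Nullable non-terminals: T.

T: nullable alternative(s) T → ε; FOLLOW(T) = { 'y' }
  T → ,: FIRST \ {ε} = { ',' } — disjoint from FOLLOW(T)
  T → y T: FIRST \ {ε} = { 'y' } — overlaps FOLLOW(T) on { 'y' }: CONFLICT
  T → ε: FIRST \ {ε} = { } — this is the only nullable alternative, skip

B, S have no nullable alternative, so no FIRST/FOLLOW check is needed there.

So the grammar has 1 FIRST/FOLLOW conflict (marked CONFLICT above).

Answer: Yes. T → y T with FOLLOW(T) on { 'y' }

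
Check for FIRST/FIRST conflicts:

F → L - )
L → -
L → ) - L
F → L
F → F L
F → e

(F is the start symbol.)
FIRST sets of the non-terminals at (or reachable through a nullable prefix from) the front of some alternative:
  FIRST(L) = { ')', '-' }
  FIRST(F) = { ')', '-', 'e' }

Productions for F:
  F → L - ): FIRST = { ')', '-' }
  F → L: FIRST = { ')', '-' }
  F → F L: FIRST = { ')', '-', 'e' }
  F → e: FIRST = { 'e' }
Productions for L:
  L → -: FIRST = { '-' }
  L → ) - L: FIRST = { ')' }

Conflict for F: F → L - ) and F → L
  Overlap: { ')', '-' }
Conflict for F: F → L - ) and F → F L
  Overlap: { ')', '-' }
Conflict for F: F → L and F → F L
  Overlap: { ')', '-' }
Conflict for F: F → F L and F → e
  Overlap: { 'e' }

Answer: Yes. F → L '-' ')' / F → L on { ')', '-' }; F → L '-' ')' / F → F L on { ')', '-' }; F → L / F → F L on { ')', '-' }; F → F L / F → e on { 'e' }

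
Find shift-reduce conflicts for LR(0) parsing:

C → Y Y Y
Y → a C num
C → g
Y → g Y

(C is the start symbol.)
A shift-reduce conflict occurs when an LR(0) state has both:
  - a complete (reduce) item [A → α .] (dot at the end), and
  - a shift item [B → β . c γ] (dot before a terminal).

Augment with C' → C and build the canonical LR(0) collection (I0 = CLOSURE({[C' → . C]}), then GOTO on every symbol after a dot until no new states appear). It has 11 states:
  I0: { [C → . Y Y Y], [C → . g], [C' → . C], [Y → . a C num], [Y → . g Y] }  — shift
  I1: { [C' → C .] }  — accept
  I2: { [C → Y . Y Y], [Y → . a C num], [Y → . g Y] }  — shift
  I3: { [C → . Y Y Y], [C → . g], [Y → . a C num], [Y → . g Y], [Y → a . C num] }  — shift
  I4: { [C → g .], [Y → . a C num], [Y → . g Y], [Y → g . Y] }  — shift, reduce
  I5: { [Y → g Y .] }  — reduce
  I6: { [Y → . a C num], [Y → . g Y], [Y → g . Y] }  — shift
  I7: { [Y → a C . num] }  — shift
  I8: { [Y → a C num .] }  — reduce
  I9: { [C → Y Y . Y], [Y → . a C num], [Y → . g Y] }  — shift
  I10: { [C → Y Y Y .] }  — reduce

I4 contains reduce item [C → g .] and shift items [Y → . a C num], [Y → . g Y] — shift-reduce conflict.

Answer: Yes — I4: [C → g .] vs [Y → . a C num]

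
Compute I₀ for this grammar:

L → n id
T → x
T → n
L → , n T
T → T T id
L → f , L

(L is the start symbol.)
{ [L → . , n T], [L → . f , L], [L → . n id], [L' → . L] }

First, augment the grammar with L' → L
I₀ = CLOSURE({ [L' → . L] }):
  [L' → . L] has the dot before L: add [L → . n id], [L → . , n T], [L → . f , L]
No further items can be added.

I₀ = { [L → . , n T], [L → . f , L], [L → . n id], [L' → . L] }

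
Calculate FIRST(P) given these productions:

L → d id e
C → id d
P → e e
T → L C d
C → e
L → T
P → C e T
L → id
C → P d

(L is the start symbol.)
{ 'e', 'id' }

To compute FIRST(P), examine every production with P on the left-hand side, reading each right-hand side left to right until a non-nullable symbol is reached.

FIRST sets of the other non-terminals involved (by the same procedure, iterated to a fixed point):
  FIRST(C) = { 'e', 'id' }

From P → e e:
  - e is a terminal: add 'e' and stop
From P → C e T:
  - C is a non-terminal: add FIRST(C) \ {ε} = { 'e', 'id' }
    C is not nullable, so stop

Collecting: FIRST(P) = { 'e', 'id' }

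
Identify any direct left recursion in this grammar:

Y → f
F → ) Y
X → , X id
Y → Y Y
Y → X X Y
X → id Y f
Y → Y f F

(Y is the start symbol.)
Yes, Y is left-recursive

Y → f: starts with f
F → ) Y: starts with ')'
X → , X id: starts with ','
Y → Y Y: LEFT RECURSIVE (starts with Y)
Y → X X Y: starts with X
X → id Y f: starts with id
Y → Y f F: LEFT RECURSIVE (starts with Y)

The grammar has direct left recursion on: Y.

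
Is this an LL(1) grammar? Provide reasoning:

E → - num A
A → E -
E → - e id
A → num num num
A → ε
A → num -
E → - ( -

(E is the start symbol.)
No. Predict set conflict for E: { '-' }

Relevant sets:
  FIRST(E) = { '-' }
  FOLLOW(A) = { $, '-' }

For E:
  PREDICT(E → '-' num A) = { '-' }
  PREDICT(E → '-' e id) = { '-' }
  PREDICT(E → '-' '(' '-') = { '-' }
For A:
  PREDICT(A → E '-') = { '-' }
  PREDICT(A → num num num) = { 'num' }
  PREDICT(A → ε) = { $, '-' }
  PREDICT(A → num '-') = { 'num' }

Conflict found: Predict set conflict for E: { '-' }
The grammar is NOT LL(1).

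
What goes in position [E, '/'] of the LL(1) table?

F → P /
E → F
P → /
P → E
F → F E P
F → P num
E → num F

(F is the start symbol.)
To find M[E, '/'], we find productions for E where '/' is in the predict set (PREDICT(N → α) = (FIRST(α) \ {ε}) ∪ (FOLLOW(N) if α ⇒* ε)).

Relevant sets:
  FIRST(F) = { '/', 'num' }

E → F: PREDICT = { '/', 'num' }
  '/' is in predict set, so this production goes in M[E, '/']
E → num F: PREDICT = { 'num' }

M[E, '/'] = E → F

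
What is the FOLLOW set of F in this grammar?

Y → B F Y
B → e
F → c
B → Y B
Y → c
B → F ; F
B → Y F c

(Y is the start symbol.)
{ ';', 'c', 'e' }

In Y → B F Y: F is followed by Y, add FIRST(Y) \ {ε} = { 'c', 'e' }
In B → F ; F: F is followed by ';' F, add FIRST(';' F) \ {ε} = { ';' }
In B → F ; F: F is at the end, add FOLLOW(B)
In B → Y F c: F is followed by c, add FIRST(c) \ {ε} = { 'c' }

The FOLLOW sets referred to above (computed the same way, to a fixed point):
  FOLLOW(B) = { 'c' }

Taking the union: FOLLOW(F) = { ';', 'c', 'e' }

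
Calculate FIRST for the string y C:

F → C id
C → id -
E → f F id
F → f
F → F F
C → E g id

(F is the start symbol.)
To compute FIRST(y C), process the symbols left to right:
Symbol y is a terminal. Add 'y' and stop.
FIRST(y C) = { 'y' }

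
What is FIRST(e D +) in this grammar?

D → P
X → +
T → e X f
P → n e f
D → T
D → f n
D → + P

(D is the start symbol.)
{ 'e' }

To compute FIRST(e D +), process the symbols left to right:
Symbol e is a terminal. Add 'e' and stop.
FIRST(e D +) = { 'e' }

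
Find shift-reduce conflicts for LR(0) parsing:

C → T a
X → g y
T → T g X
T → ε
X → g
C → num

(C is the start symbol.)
Yes — I0: [T → .] vs [C → . num]; I7: [X → g .] vs [X → g . y]

Augment with C' → C and build the canonical LR(0) collection (I0 = CLOSURE({[C' → . C]}), then GOTO on every symbol after a dot until no new states appear). It has 9 states:
  I0: { [C → . T a], [C → . num], [C' → . C], [T → . T g X], [T → .] }  — shift, reduce
  I1: { [C' → C .] }  — accept
  I2: { [C → T . a], [T → T . g X] }  — shift
  I3: { [C → num .] }  — reduce
  I4: { [C → T a .] }  — reduce
  I5: { [T → T g . X], [X → . g y], [X → . g] }  — shift
  I6: { [T → T g X .] }  — reduce
  I7: { [X → g . y], [X → g .] }  — shift, reduce
  I8: { [X → g y .] }  — reduce

I0 contains reduce item [T → .] and shift item [C → . num] — shift-reduce conflict.
I7 contains reduce item [X → g .] and shift item [X → g . y] — shift-reduce conflict.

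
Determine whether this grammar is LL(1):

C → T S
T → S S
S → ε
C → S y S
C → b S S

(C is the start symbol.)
A grammar is LL(1) if for each non-terminal N with multiple productions, the predict sets of those productions are pairwise disjoint, where PREDICT(N → α) = (FIRST(α) \ {ε}) ∪ (FOLLOW(N) if α ⇒* ε).

Relevant sets:
  FIRST(T) = { ε }
  FIRST(S) = { ε }
  FOLLOW(C) = { $ }

For C:
  PREDICT(C → T S) = { $ }
  PREDICT(C → S y S) = { 'y' }
  PREDICT(C → b S S) = { 'b' }
T, S have a single production, so nothing to check there.

All predict sets are disjoint. The grammar IS LL(1).

Answer: Yes, the grammar is LL(1).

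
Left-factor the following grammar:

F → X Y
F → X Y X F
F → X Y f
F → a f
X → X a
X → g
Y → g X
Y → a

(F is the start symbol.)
Left-factoring transforms A → αβ₁ | αβ₂ into A → αA' and A' → β₁ | β₂
(α is the longest common prefix among the alternatives). Repeat until
no nonterminal has two alternatives with a common prefix.

Round 1: F has alternatives sharing prefix 'X Y'. Introduce F': F → X Y F'
  Add: F' → ε
  Add: F' → X F
  Add: F' → f

No remaining common prefixes — done.

Resulting grammar:
F → X Y F'
F' → ε
F' → X F
F' → f
F → a f
X → X a
X → g
Y → g X
Y → a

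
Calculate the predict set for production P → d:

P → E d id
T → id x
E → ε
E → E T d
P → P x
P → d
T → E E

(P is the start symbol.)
PREDICT(P → d) = (FIRST(RHS) \ {ε}) ∪ (FOLLOW(P) if ε ∈ FIRST(RHS), i.e. RHS ⇒* ε)
FIRST(d) = { 'd' }
ε ∉ FIRST(d), so FOLLOW(P) is not added.
PREDICT(P → d) = { 'd' }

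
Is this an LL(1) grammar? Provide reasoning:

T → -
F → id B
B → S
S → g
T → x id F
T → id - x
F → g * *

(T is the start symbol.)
Yes, the grammar is LL(1).

A grammar is LL(1) if for each non-terminal N with multiple productions, the predict sets of those productions are pairwise disjoint, where PREDICT(N → α) = (FIRST(α) \ {ε}) ∪ (FOLLOW(N) if α ⇒* ε).

For T:
  PREDICT(T → '-') = { '-' }
  PREDICT(T → x id F) = { 'x' }
  PREDICT(T → id '-' x) = { 'id' }
For F:
  PREDICT(F → id B) = { 'id' }
  PREDICT(F → g '*' '*') = { 'g' }
B, S have a single production, so nothing to check there.

All predict sets are disjoint. The grammar IS LL(1).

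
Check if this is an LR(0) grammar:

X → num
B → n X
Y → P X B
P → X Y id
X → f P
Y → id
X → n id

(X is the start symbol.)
Augment with X' → X and build the canonical LR(0) collection (I0 = CLOSURE({[X' → . X]}), then GOTO on every symbol after a dot until no new states appear). It has 16 states:
  I0: { [X → . f P], [X → . n id], [X → . num], [X' → . X] }  — shift
  I1: { [X' → X .] }  — accept
  I2: { [P → . X Y id], [X → . f P], [X → . n id], [X → . num], [X → f . P] }  — shift
  I3: { [X → n . id] }  — shift
  I4: { [X → num .] }  — reduce
  I5: { [X → n id .] }  — reduce
  I6: { [X → f P .] }  — reduce
  I7: { [P → . X Y id], [P → X . Y id], [X → . f P], [X → . n id], [X → . num], [Y → . P X B], [Y → . id] }  — shift
  I8: { [X → . f P], [X → . n id], [X → . num], [Y → P . X B] }  — shift
  I9: { [P → X Y . id] }  — shift
  I10: { [Y → id .] }  — reduce
  I11: { [P → X Y id .] }  — reduce
  I12: { [B → . n X], [Y → P X . B] }  — shift
  I13: { [Y → P X B .] }  — reduce
  I14: { [B → n . X], [X → . f P], [X → . n id], [X → . num] }  — shift
  I15: { [B → n X .] }  — reduce

Every state is either a pure shift/goto state or contains exactly one complete item and nothing to shift — no conflicts. The grammar is LR(0).

Answer: Yes, the grammar is LR(0)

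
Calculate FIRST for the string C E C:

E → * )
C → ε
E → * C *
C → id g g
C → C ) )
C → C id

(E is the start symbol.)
{ ')', '*', 'id' }

FIRST sets of the non-terminals involved (from the grammar, by fixed-point iteration):
  FIRST(C) = { ')', 'id', ε }
  FIRST(E) = { '*' }

To compute FIRST(C E C), process the symbols left to right:
Symbol C is a non-terminal. Add FIRST(C) \ {ε} = { ')', 'id' }
C is nullable (ε ∈ FIRST(C)), continue to the next symbol.
Symbol E is a non-terminal. Add FIRST(E) \ {ε} = { '*' }
E is not nullable (ε ∉ FIRST(E)), so stop here.
FIRST(C E C) = { ')', '*', 'id' }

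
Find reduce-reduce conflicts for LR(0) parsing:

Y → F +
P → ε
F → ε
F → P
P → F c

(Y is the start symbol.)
Yes — I0: [F → .] vs [P → .]

A reduce-reduce conflict occurs when an LR(0) state has two complete items [A → α .] and [B → β .] — both call for a reduction, and with no lookahead the parser cannot choose between them.

Augment with Y' → Y and build the canonical LR(0) collection (I0 = CLOSURE({[Y' → . Y]}), then GOTO on every symbol after a dot until no new states appear). It has 6 states:
  I0: { [F → . P], [F → .], [P → . F c], [P → .], [Y → . F +], [Y' → . Y] }  — 2 reduces
  I1: { [P → F . c], [Y → F . +] }  — shift
  I2: { [F → P .] }  — reduce
  I3: { [Y' → Y .] }  — accept
  I4: { [Y → F + .] }  — reduce
  I5: { [P → F c .] }  — reduce

I0 contains complete items [F → .], [P → .] — reduce-reduce conflict.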